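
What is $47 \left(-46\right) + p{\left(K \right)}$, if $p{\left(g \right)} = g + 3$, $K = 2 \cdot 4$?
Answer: $-2151$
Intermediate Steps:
$K = 8$
$p{\left(g \right)} = 3 + g$
$47 \left(-46\right) + p{\left(K \right)} = 47 \left(-46\right) + \left(3 + 8\right) = -2162 + 11 = -2151$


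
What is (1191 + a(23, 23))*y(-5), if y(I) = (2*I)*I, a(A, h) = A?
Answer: 60700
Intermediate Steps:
y(I) = 2*I**2
(1191 + a(23, 23))*y(-5) = (1191 + 23)*(2*(-5)**2) = 1214*(2*25) = 1214*50 = 60700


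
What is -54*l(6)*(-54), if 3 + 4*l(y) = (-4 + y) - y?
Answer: -5103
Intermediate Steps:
l(y) = -7/4 (l(y) = -¾ + ((-4 + y) - y)/4 = -¾ + (¼)*(-4) = -¾ - 1 = -7/4)
-54*l(6)*(-54) = -54*(-7/4)*(-54) = (189/2)*(-54) = -5103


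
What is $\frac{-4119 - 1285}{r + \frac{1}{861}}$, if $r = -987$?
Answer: $\frac{2326422}{424903} \approx 5.4752$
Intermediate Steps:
$\frac{-4119 - 1285}{r + \frac{1}{861}} = \frac{-4119 - 1285}{-987 + \frac{1}{861}} = - \frac{5404}{-987 + \frac{1}{861}} = - \frac{5404}{- \frac{849806}{861}} = \left(-5404\right) \left(- \frac{861}{849806}\right) = \frac{2326422}{424903}$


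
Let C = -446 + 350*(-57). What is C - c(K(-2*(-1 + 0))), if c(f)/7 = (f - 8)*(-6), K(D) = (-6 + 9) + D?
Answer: -20522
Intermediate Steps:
K(D) = 3 + D
C = -20396 (C = -446 - 19950 = -20396)
c(f) = 336 - 42*f (c(f) = 7*((f - 8)*(-6)) = 7*((-8 + f)*(-6)) = 7*(48 - 6*f) = 336 - 42*f)
C - c(K(-2*(-1 + 0))) = -20396 - (336 - 42*(3 - 2*(-1 + 0))) = -20396 - (336 - 42*(3 - 2*(-1))) = -20396 - (336 - 42*(3 + 2)) = -20396 - (336 - 42*5) = -20396 - (336 - 210) = -20396 - 1*126 = -20396 - 126 = -20522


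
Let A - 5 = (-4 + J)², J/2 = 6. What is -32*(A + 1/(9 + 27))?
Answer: -19880/9 ≈ -2208.9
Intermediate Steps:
J = 12 (J = 2*6 = 12)
A = 69 (A = 5 + (-4 + 12)² = 5 + 8² = 5 + 64 = 69)
-32*(A + 1/(9 + 27)) = -32*(69 + 1/(9 + 27)) = -32*(69 + 1/36) = -32*2485/36 = -19880/9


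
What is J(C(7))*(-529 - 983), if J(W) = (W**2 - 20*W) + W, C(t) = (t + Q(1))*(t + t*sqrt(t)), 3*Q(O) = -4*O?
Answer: -17892840 - 3618552*sqrt(7) ≈ -2.7467e+7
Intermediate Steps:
Q(O) = -4*O/3 (Q(O) = (-4*O)/3 = -4*O/3)
C(t) = (-4/3 + t)*(t + t**(3/2)) (C(t) = (t - 4/3*1)*(t + t*sqrt(t)) = (t - 4/3)*(t + t**(3/2)) = (-4/3 + t)*(t + t**(3/2)))
J(W) = W**2 - 19*W
J(C(7))*(-529 - 983) = ((7**2 + 7**(5/2) - 4/3*7 - 28*sqrt(7)/3)*(-19 + (7**2 + 7**(5/2) - 4/3*7 - 28*sqrt(7)/3)))*(-529 - 983) = ((49 + 49*sqrt(7) - 28/3 - 28*sqrt(7)/3)*(-19 + (49 + 49*sqrt(7) - 28/3 - 28*sqrt(7)/3)))*(-1512) = ((119/3 + 119*sqrt(7)/3)*(-19 + (119/3 + 119*sqrt(7)/3)))*(-1512) = ((119/3 + 119*sqrt(7)/3)*(62/3 + 119*sqrt(7)/3))*(-1512) = ((62/3 + 119*sqrt(7)/3)*(119/3 + 119*sqrt(7)/3))*(-1512) = -1512*(62/3 + 119*sqrt(7)/3)*(119/3 + 119*sqrt(7)/3)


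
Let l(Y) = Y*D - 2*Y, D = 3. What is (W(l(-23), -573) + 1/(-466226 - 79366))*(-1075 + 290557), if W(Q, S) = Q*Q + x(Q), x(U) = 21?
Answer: 14477747424953/90932 ≈ 1.5922e+8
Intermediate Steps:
l(Y) = Y (l(Y) = Y*3 - 2*Y = 3*Y - 2*Y = Y)
W(Q, S) = 21 + Q² (W(Q, S) = Q*Q + 21 = Q² + 21 = 21 + Q²)
(W(l(-23), -573) + 1/(-466226 - 79366))*(-1075 + 290557) = ((21 + (-23)²) + 1/(-466226 - 79366))*(-1075 + 290557) = ((21 + 529) + 1/(-545592))*289482 = (550 - 1/545592)*289482 = (300075599/545592)*289482 = 14477747424953/90932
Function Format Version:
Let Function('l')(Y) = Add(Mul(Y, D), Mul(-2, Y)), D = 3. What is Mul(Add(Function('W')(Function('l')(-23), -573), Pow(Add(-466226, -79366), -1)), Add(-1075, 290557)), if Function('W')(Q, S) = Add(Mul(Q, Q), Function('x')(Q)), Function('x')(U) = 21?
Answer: Rational(14477747424953, 90932) ≈ 1.5922e+8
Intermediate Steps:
Function('l')(Y) = Y (Function('l')(Y) = Add(Mul(Y, 3), Mul(-2, Y)) = Add(Mul(3, Y), Mul(-2, Y)) = Y)
Function('W')(Q, S) = Add(21, Pow(Q, 2)) (Function('W')(Q, S) = Add(Mul(Q, Q), 21) = Add(Pow(Q, 2), 21) = Add(21, Pow(Q, 2)))
Mul(Add(Function('W')(Function('l')(-23), -573), Pow(Add(-466226, -79366), -1)), Add(-1075, 290557)) = Mul(Add(Add(21, Pow(-23, 2)), Pow(Add(-466226, -79366), -1)), Add(-1075, 290557)) = Mul(Add(Add(21, 529), Pow(-545592, -1)), 289482) = Mul(Add(550, Rational(-1, 545592)), 289482) = Mul(Rational(300075599, 545592), 289482) = Rational(14477747424953, 90932)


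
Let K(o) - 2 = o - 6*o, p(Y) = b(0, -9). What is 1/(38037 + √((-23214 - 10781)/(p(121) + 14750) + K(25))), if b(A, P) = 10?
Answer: 112285224/4270993435183 - 6*I*√30331390/4270993435183 ≈ 2.629e-5 - 7.7369e-9*I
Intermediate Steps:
p(Y) = 10
K(o) = 2 - 5*o (K(o) = 2 + (o - 6*o) = 2 - 5*o)
1/(38037 + √((-23214 - 10781)/(p(121) + 14750) + K(25))) = 1/(38037 + √((-23214 - 10781)/(10 + 14750) + (2 - 5*25))) = 1/(38037 + √(-33995/14760 + (2 - 125))) = 1/(38037 + √(-33995*1/14760 - 123)) = 1/(38037 + √(-6799/2952 - 123)) = 1/(38037 + √(-369895/2952)) = 1/(38037 + I*√30331390/492)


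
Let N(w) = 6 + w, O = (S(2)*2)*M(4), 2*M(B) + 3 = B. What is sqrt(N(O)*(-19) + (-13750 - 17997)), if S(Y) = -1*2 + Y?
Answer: I*sqrt(31861) ≈ 178.5*I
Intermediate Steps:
S(Y) = -2 + Y
M(B) = -3/2 + B/2
O = 0 (O = ((-2 + 2)*2)*(-3/2 + (1/2)*4) = (0*2)*(-3/2 + 2) = 0*(1/2) = 0)
sqrt(N(O)*(-19) + (-13750 - 17997)) = sqrt((6 + 0)*(-19) + (-13750 - 17997)) = sqrt(6*(-19) - 31747) = sqrt(-114 - 31747) = sqrt(-31861) = I*sqrt(31861)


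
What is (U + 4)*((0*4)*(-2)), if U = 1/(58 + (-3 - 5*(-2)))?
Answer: 0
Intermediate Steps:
U = 1/65 (U = 1/(58 + (-3 + 10)) = 1/(58 + 7) = 1/65 ≈ 0.015385)
(U + 4)*((0*4)*(-2)) = (1/65 + 4)*((0*4)*(-2)) = 261*(0*(-2))/65 = (261/65)*0 = 0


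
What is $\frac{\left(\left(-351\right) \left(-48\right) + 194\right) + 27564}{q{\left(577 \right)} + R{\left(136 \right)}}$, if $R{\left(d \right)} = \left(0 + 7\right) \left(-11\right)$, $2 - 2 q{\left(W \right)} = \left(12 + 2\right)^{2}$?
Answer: $- \frac{22303}{87} \approx -256.36$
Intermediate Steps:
$q{\left(W \right)} = -97$ ($q{\left(W \right)} = 1 - \frac{\left(12 + 2\right)^{2}}{2} = 1 - \frac{14^{2}}{2} = 1 - 98 = -97$)
$R{\left(d \right)} = -77$ ($R{\left(d \right)} = 7 \left(-11\right) = -77$)
$\frac{\left(\left(-351\right) \left(-48\right) + 194\right) + 27564}{q{\left(577 \right)} + R{\left(136 \right)}} = \frac{\left(\left(-351\right) \left(-48\right) + 194\right) + 27564}{-97 - 77} = \frac{\left(16848 + 194\right) + 27564}{-174} = \left(17042 + 27564\right) \left(- \frac{1}{174}\right) = 44606 \left(- \frac{1}{174}\right) = - \frac{22303}{87}$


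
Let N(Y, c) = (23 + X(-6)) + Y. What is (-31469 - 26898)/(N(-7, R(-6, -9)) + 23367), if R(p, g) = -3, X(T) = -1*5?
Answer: -58367/23378 ≈ -2.4967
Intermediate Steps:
X(T) = -5
N(Y, c) = 18 + Y (N(Y, c) = (23 - 5) + Y = 18 + Y)
(-31469 - 26898)/(N(-7, R(-6, -9)) + 23367) = (-31469 - 26898)/((18 - 7) + 23367) = -58367/(11 + 23367) = -58367/23378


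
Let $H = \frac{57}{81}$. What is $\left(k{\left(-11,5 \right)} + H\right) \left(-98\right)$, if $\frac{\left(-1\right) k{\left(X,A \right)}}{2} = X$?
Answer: $- \frac{60074}{27} \approx -2225.0$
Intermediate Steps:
$H = \frac{19}{27}$ ($H = 57 \cdot \frac{1}{81} = \frac{19}{27} \approx 0.7037$)
$k{\left(X,A \right)} = - 2 X$
$\left(k{\left(-11,5 \right)} + H\right) \left(-98\right) = \left(\left(-2\right) \left(-11\right) + \frac{19}{27}\right) \left(-98\right) = \left(22 + \frac{19}{27}\right) \left(-98\right) = \frac{613}{27} \left(-98\right) = - \frac{60074}{27}$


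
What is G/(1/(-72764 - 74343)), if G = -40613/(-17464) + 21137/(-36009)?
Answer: -160831634276543/628861176 ≈ -2.5575e+5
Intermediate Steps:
G = 1093296949/628861176 (G = -40613*(-1/17464) + 21137*(-1/36009) = 40613/17464 - 21137/36009 = 1093296949/628861176 ≈ 1.7385)
G/(1/(-72764 - 74343)) = 1093296949/(628861176*(1/(-72764 - 74343))) = 1093296949/(628861176*(1/(-147107))) = 1093296949/(628861176*(-1/147107)) = (1093296949/628861176)*(-147107) = -160831634276543/628861176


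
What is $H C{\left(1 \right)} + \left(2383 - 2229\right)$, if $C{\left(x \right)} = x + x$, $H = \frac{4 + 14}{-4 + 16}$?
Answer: $157$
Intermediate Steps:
$H = \frac{3}{2}$ ($H = \frac{18}{12} = 18 \cdot \frac{1}{12} = \frac{3}{2} \approx 1.5$)
$C{\left(x \right)} = 2 x$
$H C{\left(1 \right)} + \left(2383 - 2229\right) = \frac{3 \cdot 2 \cdot 1}{2} + \left(2383 - 2229\right) = \frac{3}{2} \cdot 2 + 154 = 3 + 154 = 157$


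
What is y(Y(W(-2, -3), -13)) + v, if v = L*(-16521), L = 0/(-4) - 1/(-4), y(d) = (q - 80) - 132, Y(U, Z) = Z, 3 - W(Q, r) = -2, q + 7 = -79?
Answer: -17713/4 ≈ -4428.3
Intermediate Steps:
q = -86 (q = -7 - 79 = -86)
W(Q, r) = 5 (W(Q, r) = 3 - 1*(-2) = 3 + 2 = 5)
y(d) = -298 (y(d) = (-86 - 80) - 132 = -166 - 132 = -298)
L = ¼ (L = 0*(-¼) - 1*(-¼) = 0 + ¼ = ¼ ≈ 0.25000)
v = -16521/4 (v = (¼)*(-16521) = -16521/4 ≈ -4130.3)
y(Y(W(-2, -3), -13)) + v = -298 - 16521/4 = -17713/4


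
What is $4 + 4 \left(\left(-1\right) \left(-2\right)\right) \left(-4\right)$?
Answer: $-28$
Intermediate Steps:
$4 + 4 \left(\left(-1\right) \left(-2\right)\right) \left(-4\right) = 4 + 4 \cdot 2 \left(-4\right) = 4 + 8 \left(-4\right) = 4 - 32 = -28$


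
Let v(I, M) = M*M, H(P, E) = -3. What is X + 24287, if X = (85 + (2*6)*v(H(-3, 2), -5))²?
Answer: 172512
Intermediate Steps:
v(I, M) = M²
X = 148225 (X = (85 + (2*6)*(-5)²)² = (85 + 12*25)² = (85 + 300)² = 385² = 148225)
X + 24287 = 148225 + 24287 = 172512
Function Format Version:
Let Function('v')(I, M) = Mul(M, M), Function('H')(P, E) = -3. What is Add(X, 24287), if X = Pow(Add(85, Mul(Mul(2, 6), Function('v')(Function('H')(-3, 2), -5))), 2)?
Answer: 172512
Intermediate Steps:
Function('v')(I, M) = Pow(M, 2)
X = 148225 (X = Pow(Add(85, Mul(Mul(2, 6), Pow(-5, 2))), 2) = Pow(Add(85, Mul(12, 25)), 2) = Pow(Add(85, 300), 2) = Pow(385, 2) = 148225)
Add(X, 24287) = Add(148225, 24287) = 172512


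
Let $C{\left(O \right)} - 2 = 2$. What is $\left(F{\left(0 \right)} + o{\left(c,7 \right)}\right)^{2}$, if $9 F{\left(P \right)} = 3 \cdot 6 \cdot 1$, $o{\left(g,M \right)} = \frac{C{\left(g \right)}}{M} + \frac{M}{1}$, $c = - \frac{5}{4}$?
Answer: $\frac{4489}{49} \approx 91.612$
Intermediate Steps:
$c = - \frac{5}{4}$ ($c = \left(-5\right) \frac{1}{4} = - \frac{5}{4} \approx -1.25$)
$C{\left(O \right)} = 4$ ($C{\left(O \right)} = 2 + 2 = 4$)
$o{\left(g,M \right)} = M + \frac{4}{M}$ ($o{\left(g,M \right)} = \frac{4}{M} + \frac{M}{1} = \frac{4}{M} + M 1 = \frac{4}{M} + M = M + \frac{4}{M}$)
$F{\left(P \right)} = 2$ ($F{\left(P \right)} = \frac{3 \cdot 6 \cdot 1}{9} = \frac{18 \cdot 1}{9} = \frac{1}{9} \cdot 18 = 2$)
$\left(F{\left(0 \right)} + o{\left(c,7 \right)}\right)^{2} = \left(2 + \left(7 + \frac{4}{7}\right)\right)^{2} = \left(2 + \frac{53}{7}\right)^{2} = \left(\frac{67}{7}\right)^{2} = \frac{4489}{49}$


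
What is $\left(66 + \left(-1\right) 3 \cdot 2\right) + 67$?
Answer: $127$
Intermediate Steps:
$\left(66 + \left(-1\right) 3 \cdot 2\right) + 67 = \left(66 - 6\right) + 67 = 60 + 67 = 127$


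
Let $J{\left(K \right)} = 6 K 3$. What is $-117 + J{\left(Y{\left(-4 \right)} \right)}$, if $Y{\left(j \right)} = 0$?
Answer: $-117$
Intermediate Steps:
$J{\left(K \right)} = 18 K$
$-117 + J{\left(Y{\left(-4 \right)} \right)} = -117 + 18 \cdot 0 = -117 + 0 = -117$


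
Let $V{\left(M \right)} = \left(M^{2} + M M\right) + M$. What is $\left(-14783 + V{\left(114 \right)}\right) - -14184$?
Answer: $25507$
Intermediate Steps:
$V{\left(M \right)} = M + 2 M^{2}$ ($V{\left(M \right)} = \left(M^{2} + M^{2}\right) + M = 2 M^{2} + M = M + 2 M^{2}$)
$\left(-14783 + V{\left(114 \right)}\right) - -14184 = \left(-14783 + 114 \left(1 + 2 \cdot 114\right)\right) - -14184 = \left(-14783 + 114 \left(1 + 228\right)\right) + 14184 = \left(-14783 + 114 \cdot 229\right) + 14184 = \left(-14783 + 26106\right) + 14184 = 11323 + 14184 = 25507$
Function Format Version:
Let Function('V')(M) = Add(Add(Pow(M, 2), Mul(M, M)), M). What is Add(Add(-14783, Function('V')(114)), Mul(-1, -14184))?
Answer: 25507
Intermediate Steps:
Function('V')(M) = Add(M, Mul(2, Pow(M, 2))) (Function('V')(M) = Add(Add(Pow(M, 2), Pow(M, 2)), M) = Add(Mul(2, Pow(M, 2)), M) = Add(M, Mul(2, Pow(M, 2))))
Add(Add(-14783, Function('V')(114)), Mul(-1, -14184)) = Add(Add(-14783, Mul(114, Add(1, Mul(2, 114)))), Mul(-1, -14184)) = Add(Add(-14783, Mul(114, Add(1, 228))), 14184) = Add(Add(-14783, Mul(114, 229)), 14184) = Add(Add(-14783, 26106), 14184) = Add(11323, 14184) = 25507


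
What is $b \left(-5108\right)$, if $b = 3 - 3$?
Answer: $0$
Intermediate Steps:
$b = 0$
$b \left(-5108\right) = 0 \left(-5108\right) = 0$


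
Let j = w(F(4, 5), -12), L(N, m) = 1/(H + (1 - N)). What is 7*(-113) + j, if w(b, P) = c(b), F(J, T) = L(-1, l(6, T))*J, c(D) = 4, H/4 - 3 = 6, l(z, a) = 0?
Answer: -787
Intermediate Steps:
H = 36 (H = 12 + 4*6 = 12 + 24 = 36)
L(N, m) = 1/(37 - N) (L(N, m) = 1/(36 + (1 - N)) = 1/(37 - N))
F(J, T) = J/38 (F(J, T) = J/(37 - 1*(-1)) = J/(37 + 1) = J/38)
w(b, P) = 4
j = 4
7*(-113) + j = 7*(-113) + 4 = -791 + 4 = -787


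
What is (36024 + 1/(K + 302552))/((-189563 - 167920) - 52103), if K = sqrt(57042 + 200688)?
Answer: -824386319571482/9373115008245191 + 11*sqrt(2130)/37492460032980764 ≈ -0.087952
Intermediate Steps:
K = 11*sqrt(2130) (K = sqrt(257730) = 11*sqrt(2130) ≈ 507.67)
(36024 + 1/(K + 302552))/((-189563 - 167920) - 52103) = (36024 + 1/(11*sqrt(2130) + 302552))/((-189563 - 167920) - 52103) = (36024 + 1/(302552 + 11*sqrt(2130)))/(-357483 - 52103) = (36024 + 1/(302552 + 11*sqrt(2130)))/(-409586) = (36024 + 1/(302552 + 11*sqrt(2130)))*(-1/409586) = -18012/204793 - 1/(409586*(302552 + 11*sqrt(2130)))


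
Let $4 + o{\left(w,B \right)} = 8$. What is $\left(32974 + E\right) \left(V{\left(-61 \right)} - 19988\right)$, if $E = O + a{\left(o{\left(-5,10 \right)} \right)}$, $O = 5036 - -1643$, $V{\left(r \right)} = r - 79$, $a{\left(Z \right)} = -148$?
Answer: $-795156640$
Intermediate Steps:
$o{\left(w,B \right)} = 4$ ($o{\left(w,B \right)} = -4 + 8 = 4$)
$V{\left(r \right)} = -79 + r$
$O = 6679$ ($O = 5036 + 1643 = 6679$)
$E = 6531$ ($E = 6679 - 148 = 6531$)
$\left(32974 + E\right) \left(V{\left(-61 \right)} - 19988\right) = \left(32974 + 6531\right) \left(\left(-79 - 61\right) - 19988\right) = 39505 \left(-140 - 19988\right) = 39505 \left(-20128\right) = -795156640$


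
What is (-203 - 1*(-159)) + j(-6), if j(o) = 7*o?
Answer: -86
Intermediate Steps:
(-203 - 1*(-159)) + j(-6) = (-203 - 1*(-159)) + 7*(-6) = (-203 + 159) - 42 = -44 - 42 = -86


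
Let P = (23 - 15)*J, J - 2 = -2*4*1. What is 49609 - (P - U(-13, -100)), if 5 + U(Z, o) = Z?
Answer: 49639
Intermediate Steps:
U(Z, o) = -5 + Z
J = -6 (J = 2 - 2*4*1 = 2 - 8*1 = 2 - 8 = -6)
P = -48 (P = (23 - 15)*(-6) = 8*(-6) = -48)
49609 - (P - U(-13, -100)) = 49609 - (-48 - (-5 - 13)) = 49609 - (-48 - 1*(-18)) = 49609 - (-48 + 18) = 49609 - 1*(-30) = 49609 + 30 = 49639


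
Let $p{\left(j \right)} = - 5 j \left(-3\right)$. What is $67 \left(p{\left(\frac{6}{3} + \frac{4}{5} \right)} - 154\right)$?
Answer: $-7504$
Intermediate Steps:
$p{\left(j \right)} = 15 j$
$67 \left(p{\left(\frac{6}{3} + \frac{4}{5} \right)} - 154\right) = 67 \left(15 \left(\frac{6}{3} + \frac{4}{5}\right) - 154\right) = 67 \left(15 \left(6 \cdot \frac{1}{3} + 4 \cdot \frac{1}{5}\right) - 154\right) = 67 \left(15 \left(2 + \frac{4}{5}\right) - 154\right) = 67 \left(15 \cdot \frac{14}{5} - 154\right) = 67 \left(42 - 154\right) = 67 \left(-112\right) = -7504$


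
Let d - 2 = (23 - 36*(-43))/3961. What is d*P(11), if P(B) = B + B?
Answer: 208846/3961 ≈ 52.726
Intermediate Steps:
P(B) = 2*B
d = 9493/3961 (d = 2 + (23 - 36*(-43))/3961 = 2 + (23 + 1548)*(1/3961) = 2 + 1571*(1/3961) = 2 + 1571/3961 = 9493/3961 ≈ 2.3966)
d*P(11) = 9493*(2*11)/3961 = (9493/3961)*22 = 208846/3961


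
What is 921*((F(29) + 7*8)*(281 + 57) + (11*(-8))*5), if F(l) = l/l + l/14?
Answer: 125885043/7 ≈ 1.7984e+7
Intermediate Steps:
F(l) = 1 + l/14 (F(l) = 1 + l*(1/14) = 1 + l/14)
921*((F(29) + 7*8)*(281 + 57) + (11*(-8))*5) = 921*(((1 + (1/14)*29) + 7*8)*(281 + 57) + (11*(-8))*5) = 921*(((1 + 29/14) + 56)*338 - 88*5) = 921*((43/14 + 56)*338 - 440) = 921*((827/14)*338 - 440) = 921*(139763/7 - 440) = 921*(136683/7) = 125885043/7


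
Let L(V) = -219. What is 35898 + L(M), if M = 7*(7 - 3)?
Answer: 35679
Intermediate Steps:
M = 28 (M = 7*4 = 28)
35898 + L(M) = 35898 - 219 = 35679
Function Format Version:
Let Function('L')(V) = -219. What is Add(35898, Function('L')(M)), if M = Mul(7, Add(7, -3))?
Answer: 35679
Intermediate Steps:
M = 28 (M = Mul(7, 4) = 28)
Add(35898, Function('L')(M)) = Add(35898, -219) = 35679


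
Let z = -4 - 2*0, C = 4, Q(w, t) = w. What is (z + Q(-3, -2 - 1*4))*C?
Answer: -28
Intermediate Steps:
z = -4 (z = -4 + 0 = -4)
(z + Q(-3, -2 - 1*4))*C = (-4 - 3)*4 = -7*4 = -28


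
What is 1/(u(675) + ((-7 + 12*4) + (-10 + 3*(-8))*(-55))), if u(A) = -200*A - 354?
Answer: -1/133443 ≈ -7.4938e-6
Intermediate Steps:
u(A) = -354 - 200*A
1/(u(675) + ((-7 + 12*4) + (-10 + 3*(-8))*(-55))) = 1/((-354 - 200*675) + ((-7 + 12*4) + (-10 + 3*(-8))*(-55))) = 1/((-354 - 135000) + ((-7 + 48) + (-10 - 24)*(-55))) = 1/(-135354 + (41 - 34*(-55))) = 1/(-135354 + (41 + 1870)) = 1/(-135354 + 1911) = 1/(-133443) = -1/133443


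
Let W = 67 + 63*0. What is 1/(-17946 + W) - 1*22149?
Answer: -396001972/17879 ≈ -22149.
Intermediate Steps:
W = 67 (W = 67 + 0 = 67)
1/(-17946 + W) - 1*22149 = 1/(-17946 + 67) - 1*22149 = 1/(-17879) - 22149 = -1/17879 - 22149 = -396001972/17879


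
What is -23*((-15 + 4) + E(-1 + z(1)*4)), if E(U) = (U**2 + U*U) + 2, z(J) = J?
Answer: -207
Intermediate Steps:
E(U) = 2 + 2*U**2 (E(U) = (U**2 + U**2) + 2 = 2*U**2 + 2 = 2 + 2*U**2)
-23*((-15 + 4) + E(-1 + z(1)*4)) = -23*((-15 + 4) + (2 + 2*(-1 + 1*4)**2)) = -23*(-11 + (2 + 2*(-1 + 4)**2)) = -23*(-11 + (2 + 2*3**2)) = -23*(-11 + (2 + 2*9)) = -23*(-11 + (2 + 18)) = -23*(-11 + 20) = -23*9 = -207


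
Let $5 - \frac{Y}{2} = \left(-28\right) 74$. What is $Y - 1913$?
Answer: $2241$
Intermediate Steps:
$Y = 4154$ ($Y = 10 - 2 \left(\left(-28\right) 74\right) = 10 - -4144 = 10 + 4144 = 4154$)
$Y - 1913 = 4154 - 1913 = 2241$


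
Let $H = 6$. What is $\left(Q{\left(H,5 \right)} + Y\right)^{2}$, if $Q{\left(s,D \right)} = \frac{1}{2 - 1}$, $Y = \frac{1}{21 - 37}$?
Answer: $\frac{225}{256} \approx 0.87891$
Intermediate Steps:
$Y = - \frac{1}{16}$ ($Y = \frac{1}{-16} = - \frac{1}{16} \approx -0.0625$)
$Q{\left(s,D \right)} = 1$ ($Q{\left(s,D \right)} = 1^{-1} = 1$)
$\left(Q{\left(H,5 \right)} + Y\right)^{2} = \left(1 - \frac{1}{16}\right)^{2} = \left(\frac{15}{16}\right)^{2} = \frac{225}{256}$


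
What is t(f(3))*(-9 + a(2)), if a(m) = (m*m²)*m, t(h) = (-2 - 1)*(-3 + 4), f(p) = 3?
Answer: -21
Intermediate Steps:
t(h) = -3 (t(h) = -3*1 = -3)
a(m) = m⁴ (a(m) = m³*m = m⁴)
t(f(3))*(-9 + a(2)) = -3*(-9 + 2⁴) = -3*(-9 + 16) = -3*7 = -21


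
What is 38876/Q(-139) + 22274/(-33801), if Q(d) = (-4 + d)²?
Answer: 858566650/691196649 ≈ 1.2421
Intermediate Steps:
38876/Q(-139) + 22274/(-33801) = 38876/((-4 - 139)²) + 22274/(-33801) = 38876/((-143)²) + 22274*(-1/33801) = 38876/20449 - 22274/33801 = 858566650/691196649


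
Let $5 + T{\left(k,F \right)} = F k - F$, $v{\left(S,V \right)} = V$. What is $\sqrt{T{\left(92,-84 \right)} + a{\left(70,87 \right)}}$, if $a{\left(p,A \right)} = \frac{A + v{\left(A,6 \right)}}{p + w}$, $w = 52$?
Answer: $\frac{i \sqrt{113836370}}{122} \approx 87.454 i$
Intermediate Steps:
$T{\left(k,F \right)} = -5 - F + F k$ ($T{\left(k,F \right)} = -5 + \left(F k - F\right) = -5 + \left(- F + F k\right) = -5 - F + F k$)
$a{\left(p,A \right)} = \frac{6 + A}{52 + p}$ ($a{\left(p,A \right)} = \frac{A + 6}{p + 52} = \frac{6 + A}{52 + p}$)
$\sqrt{T{\left(92,-84 \right)} + a{\left(70,87 \right)}} = \sqrt{\left(-5 - -84 - 7728\right) + \frac{6 + 87}{52 + 70}} = \sqrt{\left(-5 + 84 - 7728\right) + \frac{1}{122} \cdot 93} = \sqrt{-7649 + \frac{1}{122} \cdot 93} = \sqrt{-7649 + \frac{93}{122}} = \sqrt{- \frac{933085}{122}} = \frac{i \sqrt{113836370}}{122}$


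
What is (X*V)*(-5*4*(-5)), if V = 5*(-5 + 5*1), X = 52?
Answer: 0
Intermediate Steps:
V = 0 (V = 5*(-5 + 5) = 5*0 = 0)
(X*V)*(-5*4*(-5)) = (52*0)*(-5*4*(-5)) = 0*(-20*(-5)) = 0*100 = 0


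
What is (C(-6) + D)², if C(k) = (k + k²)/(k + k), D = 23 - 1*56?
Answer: 5041/4 ≈ 1260.3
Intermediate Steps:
D = -33 (D = 23 - 56 = -33)
C(k) = (k + k²)/(2*k) (C(k) = (k + k²)/((2*k)) = (k + k²)*(1/(2*k)) = (k + k²)/(2*k))
(C(-6) + D)² = ((½ + (½)*(-6)) - 33)² = ((½ - 3) - 33)² = (-5/2 - 33)² = (-71/2)² = 5041/4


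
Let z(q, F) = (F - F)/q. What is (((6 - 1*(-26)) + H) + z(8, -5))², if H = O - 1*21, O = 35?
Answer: 2116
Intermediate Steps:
H = 14 (H = 35 - 1*21 = 35 - 21 = 14)
z(q, F) = 0 (z(q, F) = 0/q = 0)
(((6 - 1*(-26)) + H) + z(8, -5))² = (((6 - 1*(-26)) + 14) + 0)² = (((6 + 26) + 14) + 0)² = ((32 + 14) + 0)² = (46 + 0)² = 46² = 2116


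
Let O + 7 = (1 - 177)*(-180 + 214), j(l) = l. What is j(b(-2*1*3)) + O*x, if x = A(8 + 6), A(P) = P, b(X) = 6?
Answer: -83868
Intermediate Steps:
x = 14 (x = 8 + 6 = 14)
O = -5991 (O = -7 + (1 - 177)*(-180 + 214) = -7 - 176*34 = -7 - 5984 = -5991)
j(b(-2*1*3)) + O*x = 6 - 5991*14 = 6 - 83874 = -83868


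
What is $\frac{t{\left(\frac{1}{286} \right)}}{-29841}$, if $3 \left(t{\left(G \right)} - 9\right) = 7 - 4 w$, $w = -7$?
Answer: $- \frac{62}{89523} \approx -0.00069256$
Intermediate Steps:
$t{\left(G \right)} = \frac{62}{3}$ ($t{\left(G \right)} = 9 + \frac{7 - -28}{3} = 9 + \frac{7 + 28}{3} = 9 + \frac{1}{3} \cdot 35 = 9 + \frac{35}{3} = \frac{62}{3}$)
$\frac{t{\left(\frac{1}{286} \right)}}{-29841} = \frac{62}{3 \left(-29841\right)} = \frac{62}{3} \left(- \frac{1}{29841}\right) = - \frac{62}{89523}$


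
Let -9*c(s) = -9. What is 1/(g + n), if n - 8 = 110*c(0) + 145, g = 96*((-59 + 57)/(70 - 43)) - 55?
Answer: 9/1808 ≈ 0.0049779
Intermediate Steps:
c(s) = 1 (c(s) = -1/9*(-9) = 1)
g = -559/9 (g = 96*(-2/27) - 55 = -64/9 - 55 = -559/9 ≈ -62.111)
n = 263 (n = 8 + (110*1 + 145) = 8 + (110 + 145) = 8 + 255 = 263)
1/(g + n) = 1/(-559/9 + 263) = 1/(1808/9) = 9/1808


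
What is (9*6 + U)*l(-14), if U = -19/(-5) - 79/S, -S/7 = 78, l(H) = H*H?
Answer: 2214646/195 ≈ 11357.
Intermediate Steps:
l(H) = H²
S = -546 (S = -7*78 = -546)
U = 10769/2730 (U = -19/(-5) - 79/(-546) = -19*(-⅕) - 79*(-1/546) = 19/5 + 79/546 = 10769/2730 ≈ 3.9447)
(9*6 + U)*l(-14) = (9*6 + 10769/2730)*(-14)² = (54 + 10769/2730)*196 = (158189/2730)*196 = 2214646/195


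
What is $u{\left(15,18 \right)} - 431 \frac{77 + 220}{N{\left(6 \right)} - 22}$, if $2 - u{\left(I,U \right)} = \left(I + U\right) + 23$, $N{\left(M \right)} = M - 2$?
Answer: $\frac{14115}{2} \approx 7057.5$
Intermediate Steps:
$N{\left(M \right)} = -2 + M$
$u{\left(I,U \right)} = -21 - I - U$ ($u{\left(I,U \right)} = 2 - \left(\left(I + U\right) + 23\right) = 2 - \left(23 + I + U\right) = -21 - I - U$)
$u{\left(15,18 \right)} - 431 \frac{77 + 220}{N{\left(6 \right)} - 22} = \left(-21 - 15 - 18\right) - 431 \frac{77 + 220}{\left(-2 + 6\right) - 22} = \left(-21 - 15 - 18\right) - 431 \frac{297}{4 - 22} = -54 - 431 \frac{297}{-18} = -54 - 431 \cdot 297 \left(- \frac{1}{18}\right) = -54 - - \frac{14223}{2} = -54 + \frac{14223}{2} = \frac{14115}{2}$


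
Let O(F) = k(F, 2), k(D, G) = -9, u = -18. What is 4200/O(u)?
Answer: -1400/3 ≈ -466.67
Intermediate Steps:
O(F) = -9
4200/O(u) = 4200/(-9) = 4200*(-⅑) = -1400/3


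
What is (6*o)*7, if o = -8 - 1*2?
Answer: -420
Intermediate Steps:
o = -10 (o = -8 - 2 = -10)
(6*o)*7 = (6*(-10))*7 = -60*7 = -420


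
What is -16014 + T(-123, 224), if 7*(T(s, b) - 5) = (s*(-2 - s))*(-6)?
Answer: -22765/7 ≈ -3252.1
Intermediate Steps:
T(s, b) = 5 - 6*s*(-2 - s)/7 (T(s, b) = 5 + ((s*(-2 - s))*(-6))/7 = 5 + (-6*s*(-2 - s))/7 = 5 - 6*s*(-2 - s)/7)
-16014 + T(-123, 224) = -16014 + (5 + (6/7)*(-123)² + (12/7)*(-123)) = -16014 + (5 + (6/7)*15129 - 1476/7) = -16014 + (5 + 90774/7 - 1476/7) = -16014 + 89333/7 = -22765/7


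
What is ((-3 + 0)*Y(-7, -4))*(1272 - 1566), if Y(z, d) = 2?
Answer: 1764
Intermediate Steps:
((-3 + 0)*Y(-7, -4))*(1272 - 1566) = ((-3 + 0)*2)*(1272 - 1566) = -3*2*(-294) = -6*(-294) = 1764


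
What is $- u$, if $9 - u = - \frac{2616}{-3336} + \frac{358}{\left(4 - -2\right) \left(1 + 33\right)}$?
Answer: $- \frac{91603}{14178} \approx -6.4609$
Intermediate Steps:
$u = \frac{91603}{14178}$ ($u = 9 - \left(- \frac{2616}{-3336} + \frac{358}{\left(4 - -2\right) \left(1 + 33\right)}\right) = 9 - \left(\left(-2616\right) \left(- \frac{1}{3336}\right) + \frac{358}{\left(4 + 2\right) 34}\right) = 9 - \left(\frac{109}{139} + \frac{358}{6 \cdot 34}\right) = 9 - \left(\frac{109}{139} + \frac{358}{204}\right) = 9 - \left(\frac{109}{139} + 358 \cdot \frac{1}{204}\right) = 9 - \left(\frac{109}{139} + \frac{179}{102}\right) = 9 - \frac{35999}{14178} = \frac{91603}{14178} \approx 6.4609$)
$- u = \left(-1\right) \frac{91603}{14178} = - \frac{91603}{14178}$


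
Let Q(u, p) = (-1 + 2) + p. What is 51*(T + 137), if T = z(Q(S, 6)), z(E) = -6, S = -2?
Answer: 6681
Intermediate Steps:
Q(u, p) = 1 + p
T = -6
51*(T + 137) = 51*(-6 + 137) = 51*131 = 6681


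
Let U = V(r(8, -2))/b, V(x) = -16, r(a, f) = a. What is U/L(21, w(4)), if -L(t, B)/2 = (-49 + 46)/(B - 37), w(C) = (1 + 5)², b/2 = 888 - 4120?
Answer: -1/2424 ≈ -0.00041254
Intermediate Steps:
b = -6464 (b = 2*(888 - 4120) = 2*(-3232) = -6464)
w(C) = 36 (w(C) = 6² = 36)
L(t, B) = 6/(-37 + B) (L(t, B) = -2*(-49 + 46)/(B - 37) = -(-6)/(-37 + B) = 6/(-37 + B))
U = 1/404 (U = -16/(-6464) = -16*(-1/6464) = 1/404 ≈ 0.0024752)
U/L(21, w(4)) = 1/(404*((6/(-37 + 36)))) = 1/(404*((6/(-1)))) = 1/(404*((6*(-1)))) = (1/404)/(-6) = (1/404)*(-⅙) = -1/2424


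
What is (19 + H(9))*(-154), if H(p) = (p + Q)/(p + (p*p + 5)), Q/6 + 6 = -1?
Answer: -272888/95 ≈ -2872.5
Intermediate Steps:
Q = -42 (Q = -36 + 6*(-1) = -36 - 6 = -42)
H(p) = (-42 + p)/(5 + p + p²) (H(p) = (p - 42)/(p + (p*p + 5)) = (-42 + p)/(p + (p² + 5)) = (-42 + p)/(p + (5 + p²)) = (-42 + p)/(5 + p + p²))
(19 + H(9))*(-154) = (19 + (-42 + 9)/(5 + 9 + 9²))*(-154) = (19 - 33/(5 + 9 + 81))*(-154) = (19 - 33/95)*(-154) = (1772/95)*(-154) = -272888/95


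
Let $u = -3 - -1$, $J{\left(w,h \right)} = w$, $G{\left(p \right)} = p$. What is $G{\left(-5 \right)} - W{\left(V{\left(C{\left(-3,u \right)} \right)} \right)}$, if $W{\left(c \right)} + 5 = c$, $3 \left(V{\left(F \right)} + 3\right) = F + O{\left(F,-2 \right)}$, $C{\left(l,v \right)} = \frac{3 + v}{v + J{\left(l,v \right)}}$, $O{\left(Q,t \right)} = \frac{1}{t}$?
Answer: $\frac{97}{30} \approx 3.2333$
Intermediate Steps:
$u = -2$ ($u = -3 + 1 = -2$)
$C{\left(l,v \right)} = \frac{3 + v}{l + v}$ ($C{\left(l,v \right)} = \frac{3 + v}{v + l} = \frac{3 + v}{l + v}$)
$V{\left(F \right)} = - \frac{19}{6} + \frac{F}{3}$ ($V{\left(F \right)} = -3 + \frac{F + \frac{1}{-2}}{3} = -3 + \frac{F - \frac{1}{2}}{3} = -3 + \frac{- \frac{1}{2} + F}{3} = -3 + \left(- \frac{1}{6} + \frac{F}{3}\right) = - \frac{19}{6} + \frac{F}{3}$)
$W{\left(c \right)} = -5 + c$
$G{\left(-5 \right)} - W{\left(V{\left(C{\left(-3,u \right)} \right)} \right)} = -5 - \left(-5 - \left(\frac{19}{6} - \frac{\frac{1}{-3 - 2} \left(3 - 2\right)}{3}\right)\right) = -5 - \left(-5 - \left(\frac{19}{6} - \frac{\frac{1}{-5} \cdot 1}{3}\right)\right) = -5 - \left(-5 - \left(\frac{19}{6} - \frac{\left(- \frac{1}{5}\right) 1}{3}\right)\right) = -5 - \left(-5 + \left(- \frac{19}{6} + \frac{1}{3} \left(- \frac{1}{5}\right)\right)\right) = -5 - \left(-5 - \frac{97}{30}\right) = -5 - - \frac{247}{30} = -5 + \frac{247}{30} = \frac{97}{30}$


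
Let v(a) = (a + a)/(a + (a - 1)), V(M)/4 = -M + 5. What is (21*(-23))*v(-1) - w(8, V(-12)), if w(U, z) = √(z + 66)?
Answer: -322 - √134 ≈ -333.58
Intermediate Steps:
V(M) = 20 - 4*M (V(M) = 4*(-M + 5) = 4*(5 - M) = 20 - 4*M)
w(U, z) = √(66 + z)
v(a) = 2*a/(-1 + 2*a) (v(a) = (2*a)/(a + (-1 + a)) = (2*a)/(-1 + 2*a) = 2*a/(-1 + 2*a))
(21*(-23))*v(-1) - w(8, V(-12)) = (21*(-23))*(2*(-1)/(-1 + 2*(-1))) - √(66 + (20 - 4*(-12))) = -966*(-1)/(-1 - 2) - √(66 + (20 + 48)) = -966*(-1)/(-3) - √(66 + 68) = -966*(-1)*(-1)/3 - √134 = -483*⅔ - √134 = -322 - √134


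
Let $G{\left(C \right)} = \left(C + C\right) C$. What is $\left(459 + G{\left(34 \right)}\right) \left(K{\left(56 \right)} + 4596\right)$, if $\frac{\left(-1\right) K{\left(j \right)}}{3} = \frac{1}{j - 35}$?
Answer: $\frac{89145841}{7} \approx 1.2735 \cdot 10^{7}$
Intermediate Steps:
$G{\left(C \right)} = 2 C^{2}$ ($G{\left(C \right)} = 2 C C = 2 C^{2}$)
$K{\left(j \right)} = - \frac{3}{-35 + j}$ ($K{\left(j \right)} = - \frac{3}{j - 35} = - \frac{3}{-35 + j}$)
$\left(459 + G{\left(34 \right)}\right) \left(K{\left(56 \right)} + 4596\right) = \left(459 + 2 \cdot 34^{2}\right) \left(- \frac{3}{-35 + 56} + 4596\right) = \left(459 + 2 \cdot 1156\right) \left(- \frac{3}{21} + 4596\right) = \left(459 + 2312\right) \left(\left(-3\right) \frac{1}{21} + 4596\right) = 2771 \left(- \frac{1}{7} + 4596\right) = 2771 \cdot \frac{32171}{7} = \frac{89145841}{7}$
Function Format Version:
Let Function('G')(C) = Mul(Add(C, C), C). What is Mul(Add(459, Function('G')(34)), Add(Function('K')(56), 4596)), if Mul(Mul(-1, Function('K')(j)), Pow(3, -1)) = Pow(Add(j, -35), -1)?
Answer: Rational(89145841, 7) ≈ 1.2735e+7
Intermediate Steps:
Function('G')(C) = Mul(2, Pow(C, 2)) (Function('G')(C) = Mul(Mul(2, C), C) = Mul(2, Pow(C, 2)))
Function('K')(j) = Mul(-3, Pow(Add(-35, j), -1)) (Function('K')(j) = Mul(-3, Pow(Add(j, -35), -1)) = Mul(-3, Pow(Add(-35, j), -1)))
Mul(Add(459, Function('G')(34)), Add(Function('K')(56), 4596)) = Mul(Add(459, Mul(2, Pow(34, 2))), Add(Mul(-3, Pow(Add(-35, 56), -1)), 4596)) = Mul(Add(459, Mul(2, 1156)), Add(Mul(-3, Pow(21, -1)), 4596)) = Mul(Add(459, 2312), Add(Mul(-3, Rational(1, 21)), 4596)) = Mul(2771, Add(Rational(-1, 7), 4596)) = Mul(2771, Rational(32171, 7)) = Rational(89145841, 7)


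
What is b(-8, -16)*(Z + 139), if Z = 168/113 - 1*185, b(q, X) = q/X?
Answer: -2515/113 ≈ -22.257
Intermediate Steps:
Z = -20737/113 (Z = 168*(1/113) - 185 = 168/113 - 185 = -20737/113 ≈ -183.51)
b(-8, -16)*(Z + 139) = (-8/(-16))*(-20737/113 + 139) = -8*(-1/16)*(-5030/113) = (½)*(-5030/113) = -2515/113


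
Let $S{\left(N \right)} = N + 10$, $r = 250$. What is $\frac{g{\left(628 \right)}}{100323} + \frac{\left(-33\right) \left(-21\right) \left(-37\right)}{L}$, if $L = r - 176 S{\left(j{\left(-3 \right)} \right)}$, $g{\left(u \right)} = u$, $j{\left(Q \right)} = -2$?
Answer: $\frac{5463077}{246654} \approx 22.149$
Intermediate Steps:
$S{\left(N \right)} = 10 + N$
$L = -1158$ ($L = 250 - 176 \left(10 - 2\right) = 250 - 1408 = -1158$)
$\frac{g{\left(628 \right)}}{100323} + \frac{\left(-33\right) \left(-21\right) \left(-37\right)}{L} = \frac{628}{100323} + \frac{\left(-33\right) \left(-21\right) \left(-37\right)}{-1158} = 628 \cdot \frac{1}{100323} + 693 \left(-37\right) \left(- \frac{1}{1158}\right) = \frac{4}{639} - - \frac{8547}{386} = \frac{4}{639} + \frac{8547}{386} = \frac{5463077}{246654}$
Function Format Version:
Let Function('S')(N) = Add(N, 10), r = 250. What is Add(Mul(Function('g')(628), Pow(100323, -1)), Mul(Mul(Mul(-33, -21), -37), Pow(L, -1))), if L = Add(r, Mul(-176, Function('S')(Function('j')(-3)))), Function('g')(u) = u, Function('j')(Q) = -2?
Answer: Rational(5463077, 246654) ≈ 22.149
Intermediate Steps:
Function('S')(N) = Add(10, N)
L = -1158 (L = Add(250, Mul(-176, Add(10, -2))) = Add(250, Mul(-176, 8)) = Add(250, -1408) = -1158)
Add(Mul(Function('g')(628), Pow(100323, -1)), Mul(Mul(Mul(-33, -21), -37), Pow(L, -1))) = Add(Mul(628, Pow(100323, -1)), Mul(Mul(Mul(-33, -21), -37), Pow(-1158, -1))) = Add(Mul(628, Rational(1, 100323)), Mul(Mul(693, -37), Rational(-1, 1158))) = Add(Rational(4, 639), Mul(-25641, Rational(-1, 1158))) = Add(Rational(4, 639), Rational(8547, 386)) = Rational(5463077, 246654)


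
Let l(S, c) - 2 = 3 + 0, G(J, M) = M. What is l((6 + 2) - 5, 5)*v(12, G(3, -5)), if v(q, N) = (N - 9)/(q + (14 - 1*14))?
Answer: -35/6 ≈ -5.8333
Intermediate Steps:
l(S, c) = 5 (l(S, c) = 2 + (3 + 0) = 2 + 3 = 5)
v(q, N) = (-9 + N)/q (v(q, N) = (-9 + N)/(q + (14 - 14)) = (-9 + N)/(q + 0) = (-9 + N)/q)
l((6 + 2) - 5, 5)*v(12, G(3, -5)) = 5*((-9 - 5)/12) = 5*((1/12)*(-14)) = 5*(-7/6) = -35/6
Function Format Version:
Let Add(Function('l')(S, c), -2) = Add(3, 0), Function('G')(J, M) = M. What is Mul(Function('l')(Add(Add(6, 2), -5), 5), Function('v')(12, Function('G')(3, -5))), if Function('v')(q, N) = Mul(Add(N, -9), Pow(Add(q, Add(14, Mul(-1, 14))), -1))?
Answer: Rational(-35, 6) ≈ -5.8333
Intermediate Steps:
Function('l')(S, c) = 5 (Function('l')(S, c) = Add(2, Add(3, 0)) = Add(2, 3) = 5)
Function('v')(q, N) = Mul(Pow(q, -1), Add(-9, N)) (Function('v')(q, N) = Mul(Add(-9, N), Pow(Add(q, Add(14, -14)), -1)) = Mul(Add(-9, N), Pow(Add(q, 0), -1)) = Mul(Add(-9, N), Pow(q, -1)) = Mul(Pow(q, -1), Add(-9, N)))
Mul(Function('l')(Add(Add(6, 2), -5), 5), Function('v')(12, Function('G')(3, -5))) = Mul(5, Mul(Pow(12, -1), Add(-9, -5))) = Mul(5, Mul(Rational(1, 12), -14)) = Mul(5, Rational(-7, 6)) = Rational(-35, 6)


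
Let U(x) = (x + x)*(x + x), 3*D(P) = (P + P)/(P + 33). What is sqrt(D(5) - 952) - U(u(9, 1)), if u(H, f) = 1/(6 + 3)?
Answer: -4/81 + I*sqrt(3092763)/57 ≈ -0.049383 + 30.853*I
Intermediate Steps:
D(P) = 2*P/(3*(33 + P)) (D(P) = ((P + P)/(P + 33))/3 = ((2*P)/(33 + P))/3 = (2*P/(33 + P))/3 = 2*P/(3*(33 + P)))
u(H, f) = 1/9
U(x) = 4*x**2 (U(x) = (2*x)*(2*x) = 4*x**2)
sqrt(D(5) - 952) - U(u(9, 1)) = sqrt((2/3)*5/(33 + 5) - 952) - 4*(1/9)**2 = sqrt((2/3)*5/38 - 952) - 4/81 = sqrt((2/3)*5*(1/38) - 952) - 1*4/81 = sqrt(5/57 - 952) - 4/81 = sqrt(-54259/57) - 4/81 = I*sqrt(3092763)/57 - 4/81 = -4/81 + I*sqrt(3092763)/57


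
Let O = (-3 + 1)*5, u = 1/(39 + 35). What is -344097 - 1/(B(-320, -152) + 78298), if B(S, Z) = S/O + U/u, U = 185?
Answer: -31663805941/92020 ≈ -3.4410e+5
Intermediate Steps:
u = 1/74 ≈ 0.013514
O = -10 (O = -2*5 = -10)
B(S, Z) = 13690 - S/10 (B(S, Z) = S/(-10) + 185/(1/74) = S*(-⅒) + 185*74 = -S/10 + 13690 = 13690 - S/10)
-344097 - 1/(B(-320, -152) + 78298) = -344097 - 1/((13690 - ⅒*(-320)) + 78298) = -344097 - 1/((13690 + 32) + 78298) = -344097 - 1/(13722 + 78298) = -344097 - 1/92020 = -31663805941/92020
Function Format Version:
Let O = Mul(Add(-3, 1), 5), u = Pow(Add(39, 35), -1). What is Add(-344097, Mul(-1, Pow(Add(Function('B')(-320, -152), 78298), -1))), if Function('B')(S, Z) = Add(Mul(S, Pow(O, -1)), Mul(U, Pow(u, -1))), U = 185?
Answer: Rational(-31663805941, 92020) ≈ -3.4410e+5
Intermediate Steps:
u = Rational(1, 74) (u = Pow(74, -1) = Rational(1, 74) ≈ 0.013514)
O = -10 (O = Mul(-2, 5) = -10)
Function('B')(S, Z) = Add(13690, Mul(Rational(-1, 10), S)) (Function('B')(S, Z) = Add(Mul(S, Pow(-10, -1)), Mul(185, Pow(Rational(1, 74), -1))) = Add(Mul(S, Rational(-1, 10)), Mul(185, 74)) = Add(Mul(Rational(-1, 10), S), 13690) = Add(13690, Mul(Rational(-1, 10), S)))
Add(-344097, Mul(-1, Pow(Add(Function('B')(-320, -152), 78298), -1))) = Add(-344097, Mul(-1, Pow(Add(Add(13690, Mul(Rational(-1, 10), -320)), 78298), -1))) = Add(-344097, Mul(-1, Pow(Add(Add(13690, 32), 78298), -1))) = Add(-344097, Mul(-1, Pow(Add(13722, 78298), -1))) = Add(-344097, Mul(-1, Pow(92020, -1))) = Add(-344097, Mul(-1, Rational(1, 92020))) = Add(-344097, Rational(-1, 92020)) = Rational(-31663805941, 92020)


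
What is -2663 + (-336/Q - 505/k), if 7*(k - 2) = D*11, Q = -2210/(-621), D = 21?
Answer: -21440206/7735 ≈ -2771.8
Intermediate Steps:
Q = 2210/621 (Q = -2210*(-1/621) = 2210/621 ≈ 3.5588)
k = 35 (k = 2 + (21*11)/7 = 2 + (⅐)*231 = 2 + 33 = 35)
-2663 + (-336/Q - 505/k) = -2663 + (-336/2210/621 - 505/35) = -2663 + (-336*621/2210 - 505*1/35) = -2663 + (-104328/1105 - 101/7) = -2663 - 841901/7735 = -21440206/7735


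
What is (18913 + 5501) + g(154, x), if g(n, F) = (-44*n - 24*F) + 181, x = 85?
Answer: 15779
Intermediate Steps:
g(n, F) = 181 - 44*n - 24*F
(18913 + 5501) + g(154, x) = (18913 + 5501) + (181 - 44*154 - 24*85) = 24414 + (181 - 6776 - 2040) = 24414 - 8635 = 15779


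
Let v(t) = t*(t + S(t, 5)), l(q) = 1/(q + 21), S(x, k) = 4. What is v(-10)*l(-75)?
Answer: -10/9 ≈ -1.1111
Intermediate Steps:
l(q) = 1/(21 + q)
v(t) = t*(4 + t) (v(t) = t*(t + 4) = t*(4 + t))
v(-10)*l(-75) = (-10*(4 - 10))/(21 - 75) = -10*(-6)/(-54) = 60*(-1/54) = -10/9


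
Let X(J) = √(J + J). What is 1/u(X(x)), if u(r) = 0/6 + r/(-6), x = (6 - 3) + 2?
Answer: -3*√10/5 ≈ -1.8974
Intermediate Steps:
x = 5 (x = 3 + 2 = 5)
X(J) = √2*√J (X(J) = √(2*J) = √2*√J)
u(r) = -r/6 (u(r) = 0*(⅙) + r*(-⅙) = 0 - r/6 = -r/6)
1/u(X(x)) = 1/(-√2*√5/6) = 1/(-√10/6) = -3*√10/5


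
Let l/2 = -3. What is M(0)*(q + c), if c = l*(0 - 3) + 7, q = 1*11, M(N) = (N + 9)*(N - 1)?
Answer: -324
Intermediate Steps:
l = -6 (l = 2*(-3) = -6)
M(N) = (-1 + N)*(9 + N) (M(N) = (9 + N)*(-1 + N) = (-1 + N)*(9 + N))
q = 11
c = 25 (c = -6*(0 - 3) + 7 = -6*(-3) + 7 = 18 + 7 = 25)
M(0)*(q + c) = (-9 + 0**2 + 8*0)*(11 + 25) = (-9 + 0 + 0)*36 = -9*36 = -324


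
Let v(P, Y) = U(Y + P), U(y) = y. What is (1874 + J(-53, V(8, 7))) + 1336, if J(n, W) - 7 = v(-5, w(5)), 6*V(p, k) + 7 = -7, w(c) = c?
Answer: 3217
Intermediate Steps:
V(p, k) = -7/3 (V(p, k) = -7/6 + (⅙)*(-7) = -7/6 - 7/6 = -7/3)
v(P, Y) = P + Y (v(P, Y) = Y + P = P + Y)
J(n, W) = 7 (J(n, W) = 7 + (-5 + 5) = 7 + 0 = 7)
(1874 + J(-53, V(8, 7))) + 1336 = (1874 + 7) + 1336 = 1881 + 1336 = 3217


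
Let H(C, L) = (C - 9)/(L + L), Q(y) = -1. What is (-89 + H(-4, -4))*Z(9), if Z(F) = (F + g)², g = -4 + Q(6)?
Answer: -1398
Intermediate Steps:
g = -5 (g = -4 - 1 = -5)
H(C, L) = (-9 + C)/(2*L) (H(C, L) = (-9 + C)/((2*L)) = (-9 + C)*(1/(2*L)) = (-9 + C)/(2*L))
Z(F) = (-5 + F)² (Z(F) = (F - 5)² = (-5 + F)²)
(-89 + H(-4, -4))*Z(9) = (-89 + (½)*(-9 - 4)/(-4))*(-5 + 9)² = (-89 + (½)*(-¼)*(-13))*4² = (-89 + 13/8)*16 = -699/8*16 = -1398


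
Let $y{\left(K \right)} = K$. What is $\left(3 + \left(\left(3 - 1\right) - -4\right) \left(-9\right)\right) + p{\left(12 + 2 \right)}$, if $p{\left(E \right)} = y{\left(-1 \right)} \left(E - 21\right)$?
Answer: $-44$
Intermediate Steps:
$p{\left(E \right)} = 21 - E$ ($p{\left(E \right)} = - (E - 21) = - (-21 + E) = 21 - E$)
$\left(3 + \left(\left(3 - 1\right) - -4\right) \left(-9\right)\right) + p{\left(12 + 2 \right)} = \left(3 + \left(\left(3 - 1\right) - -4\right) \left(-9\right)\right) + \left(21 - \left(12 + 2\right)\right) = \left(3 + \left(\left(3 - 1\right) + 4\right) \left(-9\right)\right) + \left(21 - 14\right) = \left(3 + \left(2 + 4\right) \left(-9\right)\right) + \left(21 - 14\right) = \left(3 + 6 \left(-9\right)\right) + 7 = \left(3 - 54\right) + 7 = -51 + 7 = -44$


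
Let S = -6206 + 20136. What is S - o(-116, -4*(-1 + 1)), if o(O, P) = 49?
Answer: 13881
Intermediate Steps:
S = 13930
S - o(-116, -4*(-1 + 1)) = 13930 - 1*49 = 13930 - 49 = 13881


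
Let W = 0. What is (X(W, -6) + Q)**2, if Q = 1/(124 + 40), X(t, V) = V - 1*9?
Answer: 6046681/26896 ≈ 224.82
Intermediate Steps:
X(t, V) = -9 + V (X(t, V) = V - 9 = -9 + V)
Q = 1/164 ≈ 0.0060976
(X(W, -6) + Q)**2 = ((-9 - 6) + 1/164)**2 = (-15 + 1/164)**2 = (-2459/164)**2 = 6046681/26896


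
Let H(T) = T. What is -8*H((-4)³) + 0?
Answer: 512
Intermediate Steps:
-8*H((-4)³) + 0 = -8*(-4)³ + 0 = -8*(-64) + 0 = 512 + 0 = 512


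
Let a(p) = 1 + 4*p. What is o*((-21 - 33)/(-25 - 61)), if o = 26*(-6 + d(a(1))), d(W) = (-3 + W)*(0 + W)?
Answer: 2808/43 ≈ 65.302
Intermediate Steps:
d(W) = W*(-3 + W) (d(W) = (-3 + W)*W = W*(-3 + W))
o = 104 (o = 26*(-6 + (1 + 4*1)*(-3 + (1 + 4*1))) = 26*(-6 + (1 + 4)*(-3 + (1 + 4))) = 26*(-6 + 5*(-3 + 5)) = 26*(-6 + 5*2) = 26*(-6 + 10) = 26*4 = 104)
o*((-21 - 33)/(-25 - 61)) = 104*((-21 - 33)/(-25 - 61)) = 104*(-54/(-86)) = 104*(-54*(-1/86)) = 104*(27/43) = 2808/43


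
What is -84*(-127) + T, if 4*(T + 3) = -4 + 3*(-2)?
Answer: 21325/2 ≈ 10663.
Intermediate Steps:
T = -11/2 (T = -3 + (-4 + 3*(-2))/4 = -3 + (-4 - 6)/4 = -3 + (¼)*(-10) = -3 - 5/2 = -11/2 ≈ -5.5000)
-84*(-127) + T = -84*(-127) - 11/2 = 10668 - 11/2 = 21325/2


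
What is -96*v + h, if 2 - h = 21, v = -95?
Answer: 9101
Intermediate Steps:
h = -19 (h = 2 - 1*21 = 2 - 21 = -19)
-96*v + h = -96*(-95) - 19 = 9120 - 19 = 9101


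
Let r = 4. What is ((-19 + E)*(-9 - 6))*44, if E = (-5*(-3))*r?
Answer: -27060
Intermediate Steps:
E = 60 (E = -5*(-3)*4 = 15*4 = 60)
((-19 + E)*(-9 - 6))*44 = ((-19 + 60)*(-9 - 6))*44 = (41*(-15))*44 = -615*44 = -27060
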